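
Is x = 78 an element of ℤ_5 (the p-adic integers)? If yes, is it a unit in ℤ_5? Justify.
x ∈ ℤ_5^× (unit); v_5(x) = 0

ℤ_5 = {x ∈ ℚ_5 : v_5(x) ≥ 0} and ℤ_5^× = {x ∈ ℤ_5 : v_5(x) = 0}. Here v_5(78) = v_5(num) − v_5(den) = 0; compare against these criteria.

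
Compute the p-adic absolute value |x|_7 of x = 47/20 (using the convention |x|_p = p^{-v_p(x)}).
|47/20|_7 = 1

Step 1 — compute v_7(x) by factoring powers of 7 out of the numerator and denominator: v_7(47/20) = 0. Step 2 — apply |x|_p = p^{-v_p(x)} = 7^{0} = 1.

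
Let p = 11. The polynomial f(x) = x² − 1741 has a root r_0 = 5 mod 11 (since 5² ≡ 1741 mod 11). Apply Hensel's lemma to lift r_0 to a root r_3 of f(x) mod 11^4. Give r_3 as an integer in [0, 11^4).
r_3 = 2524 (mod 14641)

Hensel's recurrence: r_{i+1} = r_i − f(r_i)·(f′(r_i))^{-1} mod 11^{i+2}, with f′(x) = 2x. Iterate:
  r_0 = 5 (mod 11)
  r_1 = 104 (mod 121)
  r_2 = 1193 (mod 1331)
  r_3 = 2524 (mod 14641)
Final: r_3 = 2524, and one checks f(r_3) ≡ 0 mod 11^4.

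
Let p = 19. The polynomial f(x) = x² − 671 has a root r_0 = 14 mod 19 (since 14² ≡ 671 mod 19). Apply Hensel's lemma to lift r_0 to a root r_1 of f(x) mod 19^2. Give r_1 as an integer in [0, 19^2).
r_1 = 147 (mod 361)

Hensel's recurrence: r_{i+1} = r_i − f(r_i)·(f′(r_i))^{-1} mod 19^{i+2}, with f′(x) = 2x. Iterate:
  r_0 = 14 (mod 19)
  r_1 = 147 (mod 361)
Final: r_1 = 147, and one checks f(r_1) ≡ 0 mod 19^2.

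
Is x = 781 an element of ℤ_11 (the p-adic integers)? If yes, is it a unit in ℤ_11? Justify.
x ∈ ℤ_11 but not a unit; v_11(x) = 1 > 0

ℤ_11 = {x ∈ ℚ_11 : v_11(x) ≥ 0} and ℤ_11^× = {x ∈ ℤ_11 : v_11(x) = 0}. Here v_11(781) = v_11(num) − v_11(den) = 1; compare against these criteria.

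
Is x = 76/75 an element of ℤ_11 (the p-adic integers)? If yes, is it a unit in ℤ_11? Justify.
x ∈ ℤ_11^× (unit); v_11(x) = 0

ℤ_11 = {x ∈ ℚ_11 : v_11(x) ≥ 0} and ℤ_11^× = {x ∈ ℤ_11 : v_11(x) = 0}. Here v_11(76/75) = v_11(num) − v_11(den) = 0; compare against these criteria.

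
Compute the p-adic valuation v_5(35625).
v_5(35625) = 4

v_5(n) is the largest exponent k such that 5^k divides n. Factor out: 35625 = 5^4 · 57. (Sign doesn't affect v_p.) So v_5(35625) = 4.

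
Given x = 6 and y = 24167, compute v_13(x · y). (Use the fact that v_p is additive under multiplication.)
v_13(145002) = 3

v_p(x) = 0 (factor: 6 = 13^0 · 6); v_p(y) = 3 (factor: 24167 = 13^3 · 11). Additivity: v_p(xy) = v_p(x) + v_p(y) = 0 + 3 = 3. (Direct check: xy = 145002 = 13^3 · (66).)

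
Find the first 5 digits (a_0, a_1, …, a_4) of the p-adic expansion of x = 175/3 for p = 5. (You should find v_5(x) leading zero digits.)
(a_0, …, a_4) = (0, 0, 4, 3, 1)

v_5(175/3) = 2, so a_0 = ... = a_1 = 0. Factor out: x = 5^2 · u with u = 7/3 a unit in ℤ_5. Expand u iteratively via a_{v+i} = u_i mod 5, u_{i+1} = (u_i − a_{v+i})/5:
  u_0 = 7/3;  a_2 = 4;  u_1 = (u_0 − 4)/5 = -1/3
  u_1 = -1/3;  a_3 = 3;  u_2 = (u_1 − 3)/5 = -2/3
  u_2 = -2/3;  a_4 = 1;  u_3 = (u_2 − 1)/5 = -1/3
Digits: (0, 0, 4, 3, 1).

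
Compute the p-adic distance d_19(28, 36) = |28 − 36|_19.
d_19(28, 36) = 1

Step 1 — x − y = 28 − 36 = -8. Step 2 — v_19(-8) = 0 (factor: -8 = −(19^0 · 8); the sign does not affect v_p). Step 3 — |x − y|_19 = 19^{0} = 1.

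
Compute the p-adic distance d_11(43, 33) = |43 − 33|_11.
d_11(43, 33) = 1

Step 1 — x − y = 43 − 33 = 10. Step 2 — v_11(10) = 0 (factor: 10 = (11^0 · 10); the sign does not affect v_p). Step 3 — |x − y|_11 = 11^{0} = 1.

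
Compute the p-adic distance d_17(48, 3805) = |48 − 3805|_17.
d_17(48, 3805) = 1/289

Step 1 — x − y = 48 − 3805 = -3757. Step 2 — v_17(-3757) = 2 (factor: -3757 = −(17^2 · 13); the sign does not affect v_p). Step 3 — |x − y|_17 = 17^{-2} = 1/289.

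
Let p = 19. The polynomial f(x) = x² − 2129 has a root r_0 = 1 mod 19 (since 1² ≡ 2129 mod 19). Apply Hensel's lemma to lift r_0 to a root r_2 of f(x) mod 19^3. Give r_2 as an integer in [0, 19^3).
r_2 = 4314 (mod 6859)

Hensel's recurrence: r_{i+1} = r_i − f(r_i)·(f′(r_i))^{-1} mod 19^{i+2}, with f′(x) = 2x. Iterate:
  r_0 = 1 (mod 19)
  r_1 = 343 (mod 361)
  r_2 = 4314 (mod 6859)
Final: r_2 = 4314, and one checks f(r_2) ≡ 0 mod 19^3.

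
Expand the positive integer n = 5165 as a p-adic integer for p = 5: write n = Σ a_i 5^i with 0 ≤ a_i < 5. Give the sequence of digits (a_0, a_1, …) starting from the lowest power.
(a_0, a_1, …) = (0, 3, 1, 1, 3, 1)

Repeated division by 5 gives the digits low-to-high: 5165 = 3·5^1 + 1·5^2 + 1·5^3 + 3·5^4 + 1·5^5. Digit sequence: (0, 3, 1, 1, 3, 1).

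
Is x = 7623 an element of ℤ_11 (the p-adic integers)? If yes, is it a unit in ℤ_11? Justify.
x ∈ ℤ_11 but not a unit; v_11(x) = 2 > 0

ℤ_11 = {x ∈ ℚ_11 : v_11(x) ≥ 0} and ℤ_11^× = {x ∈ ℤ_11 : v_11(x) = 0}. Here v_11(7623) = v_11(num) − v_11(den) = 2; compare against these criteria.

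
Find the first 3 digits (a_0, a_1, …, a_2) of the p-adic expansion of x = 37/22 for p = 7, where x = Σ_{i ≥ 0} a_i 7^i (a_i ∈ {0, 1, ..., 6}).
(a_0, …, a_2) = (2, 6, 2)

v_7(37/22) = 0 (numerator and denominator both coprime to 7), so x ∈ ℤ_7^×. Compute digits iteratively via a_i = x_i mod 7, x_{i+1} = (x_i − a_i)/7, with x_0 = x:
  x_0 = 37/22;  a_0 = 2;  x_1 = (x_0 − 2)/7 = -1/22
  x_1 = -1/22;  a_1 = 6;  x_2 = (x_1 − 6)/7 = -19/22
  x_2 = -19/22;  a_2 = 2;  x_3 = (x_2 − 2)/7 = -9/22
Digits: (2, 6, 2).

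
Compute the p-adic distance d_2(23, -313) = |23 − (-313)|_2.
d_2(23, -313) = 1/16

Step 1 — x − y = 23 − (-313) = 336. Step 2 — v_2(336) = 4 (factor: 336 = (2^4 · 21); the sign does not affect v_p). Step 3 — |x − y|_2 = 2^{-4} = 1/16.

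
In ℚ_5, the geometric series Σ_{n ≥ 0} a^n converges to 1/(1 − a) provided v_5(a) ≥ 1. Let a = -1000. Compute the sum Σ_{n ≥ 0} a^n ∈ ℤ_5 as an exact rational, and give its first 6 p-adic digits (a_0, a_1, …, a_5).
Σ a^n = 1/(1 − a) = 1/1001;  first 6 digits = (1, 0, 0, 2, 3, 4)

v_5(a) = 3 ≥ 1, so the series converges in ℤ_5 to 1/(1 − a) = 1/(1 − (-1000)) = 1/1001. Expand this rational in ℤ_5: compute digits iteratively via d_i = x_i mod 5, x_{i+1} = (x_i − d_i)/5. The first 6 digits are (1, 0, 0, 2, 3, 4).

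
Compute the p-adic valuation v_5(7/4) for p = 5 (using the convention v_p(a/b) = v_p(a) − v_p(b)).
v_5(7/4) = 0

Factor powers of 5 from the numerator and denominator of the reduced fraction: 7 = 5^0 · 7 and 4 = 5^0 · 4. Apply v_p(a/b) = v_p(a) − v_p(b): v_5(7/4) = 0 − 0 = 0.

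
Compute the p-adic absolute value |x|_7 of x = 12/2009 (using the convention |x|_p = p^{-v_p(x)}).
|12/2009|_7 = 49

Step 1 — compute v_7(x) by factoring powers of 7 out of the numerator and denominator: v_7(12/2009) = -2. Step 2 — apply |x|_p = p^{-v_p(x)} = 7^{2} = 49.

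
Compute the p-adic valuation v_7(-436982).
v_7(-436982) = 5

v_7(n) is the largest exponent k such that 7^k divides n. Factor out: -436982 = -7^5 · 26. (Sign doesn't affect v_p.) So v_7(-436982) = 5.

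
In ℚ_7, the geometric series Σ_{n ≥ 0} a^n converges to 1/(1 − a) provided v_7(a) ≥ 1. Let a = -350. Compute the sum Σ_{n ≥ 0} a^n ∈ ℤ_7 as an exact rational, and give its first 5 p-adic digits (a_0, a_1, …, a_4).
Σ a^n = 1/(1 − a) = 1/351;  first 5 digits = (1, 6, 0, 5, 2)

v_7(a) = 1 ≥ 1, so the series converges in ℤ_7 to 1/(1 − a) = 1/(1 − (-350)) = 1/351. Expand this rational in ℤ_7: compute digits iteratively via d_i = x_i mod 7, x_{i+1} = (x_i − d_i)/7. The first 5 digits are (1, 6, 0, 5, 2).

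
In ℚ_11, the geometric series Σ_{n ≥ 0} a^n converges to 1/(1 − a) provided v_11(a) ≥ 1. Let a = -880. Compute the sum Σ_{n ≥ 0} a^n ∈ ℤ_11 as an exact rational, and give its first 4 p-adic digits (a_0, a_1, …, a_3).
Σ a^n = 1/(1 − a) = 1/881;  first 4 digits = (1, 8, 1, 4)

v_11(a) = 1 ≥ 1, so the series converges in ℤ_11 to 1/(1 − a) = 1/(1 − (-880)) = 1/881. Expand this rational in ℤ_11: compute digits iteratively via d_i = x_i mod 11, x_{i+1} = (x_i − d_i)/11. The first 4 digits are (1, 8, 1, 4).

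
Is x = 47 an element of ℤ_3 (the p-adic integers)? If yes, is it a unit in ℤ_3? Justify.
x ∈ ℤ_3^× (unit); v_3(x) = 0

ℤ_3 = {x ∈ ℚ_3 : v_3(x) ≥ 0} and ℤ_3^× = {x ∈ ℤ_3 : v_3(x) = 0}. Here v_3(47) = v_3(num) − v_3(den) = 0; compare against these criteria.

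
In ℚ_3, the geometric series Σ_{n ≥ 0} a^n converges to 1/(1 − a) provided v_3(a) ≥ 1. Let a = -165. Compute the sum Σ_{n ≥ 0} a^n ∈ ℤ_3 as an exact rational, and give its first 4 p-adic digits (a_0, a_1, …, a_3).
Σ a^n = 1/(1 − a) = 1/166;  first 4 digits = (1, 2, 0, 2)

v_3(a) = 1 ≥ 1, so the series converges in ℤ_3 to 1/(1 − a) = 1/(1 − (-165)) = 1/166. Expand this rational in ℤ_3: compute digits iteratively via d_i = x_i mod 3, x_{i+1} = (x_i − d_i)/3. The first 4 digits are (1, 2, 0, 2).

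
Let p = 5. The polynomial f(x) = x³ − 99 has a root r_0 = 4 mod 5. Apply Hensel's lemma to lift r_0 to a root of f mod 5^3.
r_2 = 74 (mod 125)

Hensel: r_{i+1} = r_i − f(r_i)/f′(r_i) mod 5^{i+2}, where f′(x) = 3x². Iterate:
  r_0 = 4 (mod 5)
  r_1 = 24 (mod 25)
  r_2 = 74 (mod 125)
Final: r = 74 with f(r) ≡ 0 mod 5^3.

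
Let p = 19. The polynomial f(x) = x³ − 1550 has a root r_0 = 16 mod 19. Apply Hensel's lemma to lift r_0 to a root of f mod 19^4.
r_3 = 119279 (mod 130321)

Hensel: r_{i+1} = r_i − f(r_i)/f′(r_i) mod 19^{i+2}, where f′(x) = 3x². Iterate:
  r_0 = 16 (mod 19)
  r_1 = 149 (mod 361)
  r_2 = 2676 (mod 6859)
  r_3 = 119279 (mod 130321)
Final: r = 119279 with f(r) ≡ 0 mod 19^4.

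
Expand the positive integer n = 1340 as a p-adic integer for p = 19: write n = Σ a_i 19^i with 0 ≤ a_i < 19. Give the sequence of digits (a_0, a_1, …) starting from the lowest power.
(a_0, a_1, …) = (10, 13, 3)

Repeated division by 19 gives the digits low-to-high: 1340 = 10 + 13·19^1 + 3·19^2. Digit sequence: (10, 13, 3).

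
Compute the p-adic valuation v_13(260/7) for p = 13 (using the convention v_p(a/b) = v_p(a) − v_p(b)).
v_13(260/7) = 1

Factor powers of 13 from the numerator and denominator of the reduced fraction: 260 = 13^1 · 20 and 7 = 13^0 · 7. Apply v_p(a/b) = v_p(a) − v_p(b): v_13(260/7) = 1 − 0 = 1.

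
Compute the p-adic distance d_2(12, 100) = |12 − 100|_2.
d_2(12, 100) = 1/8

Step 1 — x − y = 12 − 100 = -88. Step 2 — v_2(-88) = 3 (factor: -88 = −(2^3 · 11); the sign does not affect v_p). Step 3 — |x − y|_2 = 2^{-3} = 1/8.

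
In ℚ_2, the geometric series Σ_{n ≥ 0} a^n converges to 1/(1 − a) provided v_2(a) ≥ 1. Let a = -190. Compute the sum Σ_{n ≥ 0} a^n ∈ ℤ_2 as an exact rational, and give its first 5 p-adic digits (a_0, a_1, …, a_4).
Σ a^n = 1/(1 − a) = 1/191;  first 5 digits = (1, 1, 1, 1, 1)

v_2(a) = 1 ≥ 1, so the series converges in ℤ_2 to 1/(1 − a) = 1/(1 − (-190)) = 1/191. Expand this rational in ℤ_2: compute digits iteratively via d_i = x_i mod 2, x_{i+1} = (x_i − d_i)/2. The first 5 digits are (1, 1, 1, 1, 1).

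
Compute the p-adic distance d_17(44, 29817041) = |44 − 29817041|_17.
d_17(44, 29817041) = 1/1419857

Step 1 — x − y = 44 − 29817041 = -29816997. Step 2 — v_17(-29816997) = 5 (factor: -29816997 = −(17^5 · 21); the sign does not affect v_p). Step 3 — |x − y|_17 = 17^{-5} = 1/1419857.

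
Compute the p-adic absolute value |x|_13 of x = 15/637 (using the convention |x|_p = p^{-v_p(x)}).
|15/637|_13 = 13

Step 1 — compute v_13(x) by factoring powers of 13 out of the numerator and denominator: v_13(15/637) = -1. Step 2 — apply |x|_p = p^{-v_p(x)} = 13^{1} = 13.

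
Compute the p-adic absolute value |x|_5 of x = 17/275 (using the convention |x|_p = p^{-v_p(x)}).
|17/275|_5 = 25

Step 1 — compute v_5(x) by factoring powers of 5 out of the numerator and denominator: v_5(17/275) = -2. Step 2 — apply |x|_p = p^{-v_p(x)} = 5^{2} = 25.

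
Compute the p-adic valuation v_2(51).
v_2(51) = 0

v_2(n) is the largest exponent k such that 2^k divides n. Factor out: 51 = 2^0 · 51. (Sign doesn't affect v_p.) So v_2(51) = 0.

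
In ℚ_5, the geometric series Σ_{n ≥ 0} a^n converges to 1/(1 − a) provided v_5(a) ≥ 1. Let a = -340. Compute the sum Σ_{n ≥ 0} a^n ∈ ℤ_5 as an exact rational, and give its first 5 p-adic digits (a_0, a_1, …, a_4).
Σ a^n = 1/(1 − a) = 1/341;  first 5 digits = (1, 2, 0, 0, 4)

v_5(a) = 1 ≥ 1, so the series converges in ℤ_5 to 1/(1 − a) = 1/(1 − (-340)) = 1/341. Expand this rational in ℤ_5: compute digits iteratively via d_i = x_i mod 5, x_{i+1} = (x_i − d_i)/5. The first 5 digits are (1, 2, 0, 0, 4).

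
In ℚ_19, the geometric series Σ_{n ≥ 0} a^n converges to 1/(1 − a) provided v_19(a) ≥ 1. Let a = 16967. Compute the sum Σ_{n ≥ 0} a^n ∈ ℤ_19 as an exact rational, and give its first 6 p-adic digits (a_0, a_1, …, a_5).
Σ a^n = 1/(1 − a) = -1/16966;  first 6 digits = (1, 0, 9, 2, 5, 2)

v_19(a) = 2 ≥ 1, so the series converges in ℤ_19 to 1/(1 − a) = 1/(1 − 16967) = -1/16966. Expand this rational in ℤ_19: compute digits iteratively via d_i = x_i mod 19, x_{i+1} = (x_i − d_i)/19. The first 6 digits are (1, 0, 9, 2, 5, 2).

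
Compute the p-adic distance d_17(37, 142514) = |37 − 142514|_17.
d_17(37, 142514) = 1/4913

Step 1 — x − y = 37 − 142514 = -142477. Step 2 — v_17(-142477) = 3 (factor: -142477 = −(17^3 · 29); the sign does not affect v_p). Step 3 — |x − y|_17 = 17^{-3} = 1/4913.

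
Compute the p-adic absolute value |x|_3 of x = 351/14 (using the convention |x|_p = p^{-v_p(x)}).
|351/14|_3 = 1/27

Step 1 — compute v_3(x) by factoring powers of 3 out of the numerator and denominator: v_3(351/14) = 3. Step 2 — apply |x|_p = p^{-v_p(x)} = 3^{-3} = 1/27.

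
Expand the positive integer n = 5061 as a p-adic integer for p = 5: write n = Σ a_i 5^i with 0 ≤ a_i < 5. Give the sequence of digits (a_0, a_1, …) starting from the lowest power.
(a_0, a_1, …) = (1, 2, 2, 0, 3, 1)

Repeated division by 5 gives the digits low-to-high: 5061 = 1 + 2·5^1 + 2·5^2 + 3·5^4 + 1·5^5. Digit sequence: (1, 2, 2, 0, 3, 1).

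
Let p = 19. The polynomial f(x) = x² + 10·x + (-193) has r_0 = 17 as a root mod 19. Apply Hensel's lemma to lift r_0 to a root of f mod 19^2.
r_1 = 93 (mod 361)

Hensel: r_{i+1} = r_i − f(r_i)·(f′(r_i))^{-1} mod 19^{i+2}, f′(x) = 2x + 10. Iterate:
  r_0 = 17 (mod 19)
  r_1 = 93 (mod 361)
Final: r = 93 satisfies f(r) ≡ 0 mod 19^2.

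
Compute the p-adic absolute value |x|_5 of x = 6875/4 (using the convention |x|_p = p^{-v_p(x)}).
|6875/4|_5 = 1/625

Step 1 — compute v_5(x) by factoring powers of 5 out of the numerator and denominator: v_5(6875/4) = 4. Step 2 — apply |x|_p = p^{-v_p(x)} = 5^{-4} = 1/625.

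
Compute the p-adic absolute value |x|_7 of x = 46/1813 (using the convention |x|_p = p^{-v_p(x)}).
|46/1813|_7 = 49

Step 1 — compute v_7(x) by factoring powers of 7 out of the numerator and denominator: v_7(46/1813) = -2. Step 2 — apply |x|_p = p^{-v_p(x)} = 7^{2} = 49.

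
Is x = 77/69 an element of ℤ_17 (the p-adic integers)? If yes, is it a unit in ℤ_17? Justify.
x ∈ ℤ_17^× (unit); v_17(x) = 0

ℤ_17 = {x ∈ ℚ_17 : v_17(x) ≥ 0} and ℤ_17^× = {x ∈ ℤ_17 : v_17(x) = 0}. Here v_17(77/69) = v_17(num) − v_17(den) = 0; compare against these criteria.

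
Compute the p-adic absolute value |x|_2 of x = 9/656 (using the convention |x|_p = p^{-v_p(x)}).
|9/656|_2 = 16

Step 1 — compute v_2(x) by factoring powers of 2 out of the numerator and denominator: v_2(9/656) = -4. Step 2 — apply |x|_p = p^{-v_p(x)} = 2^{4} = 16.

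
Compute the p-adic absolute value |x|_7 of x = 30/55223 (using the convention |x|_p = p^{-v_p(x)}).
|30/55223|_7 = 2401

Step 1 — compute v_7(x) by factoring powers of 7 out of the numerator and denominator: v_7(30/55223) = -4. Step 2 — apply |x|_p = p^{-v_p(x)} = 7^{4} = 2401.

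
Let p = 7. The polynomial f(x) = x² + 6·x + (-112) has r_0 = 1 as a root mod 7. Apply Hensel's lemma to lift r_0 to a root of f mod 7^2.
r_1 = 8 (mod 49)

Hensel: r_{i+1} = r_i − f(r_i)·(f′(r_i))^{-1} mod 7^{i+2}, f′(x) = 2x + 6. Iterate:
  r_0 = 1 (mod 7)
  r_1 = 8 (mod 49)
Final: r = 8 satisfies f(r) ≡ 0 mod 7^2.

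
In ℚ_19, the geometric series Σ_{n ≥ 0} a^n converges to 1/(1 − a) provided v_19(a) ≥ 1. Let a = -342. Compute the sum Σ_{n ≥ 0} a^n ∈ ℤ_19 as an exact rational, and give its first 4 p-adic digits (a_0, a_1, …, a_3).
Σ a^n = 1/(1 − a) = 1/343;  first 4 digits = (1, 1, 0, 18)

v_19(a) = 1 ≥ 1, so the series converges in ℤ_19 to 1/(1 − a) = 1/(1 − (-342)) = 1/343. Expand this rational in ℤ_19: compute digits iteratively via d_i = x_i mod 19, x_{i+1} = (x_i − d_i)/19. The first 4 digits are (1, 1, 0, 18).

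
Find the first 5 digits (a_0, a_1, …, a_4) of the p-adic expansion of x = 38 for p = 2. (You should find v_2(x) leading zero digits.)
(a_0, …, a_4) = (0, 1, 1, 0, 0)

v_2(38) = 1, so a_0 = ... = a_0 = 0. Factor out: x = 2^1 · u with u = 19 a unit in ℤ_2. Expand u iteratively via a_{v+i} = u_i mod 2, u_{i+1} = (u_i − a_{v+i})/2:
  u_0 = 19;  a_1 = 1;  u_1 = (u_0 − 1)/2 = 9
  u_1 = 9;  a_2 = 1;  u_2 = (u_1 − 1)/2 = 4
  u_2 = 4;  a_3 = 0;  u_3 = (u_2 − 0)/2 = 2
  u_3 = 2;  a_4 = 0;  u_4 = (u_3 − 0)/2 = 1
Digits: (0, 1, 1, 0, 0).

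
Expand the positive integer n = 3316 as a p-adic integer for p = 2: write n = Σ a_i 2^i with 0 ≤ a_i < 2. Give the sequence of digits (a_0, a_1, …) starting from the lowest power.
(a_0, a_1, …) = (0, 0, 1, 0, 1, 1, 1, 1, 0, 0, 1, 1)

Repeated division by 2 gives the digits low-to-high: 3316 = 1·2^2 + 1·2^4 + 1·2^5 + 1·2^6 + 1·2^7 + 1·2^10 + 1·2^11. Digit sequence: (0, 0, 1, 0, 1, 1, 1, 1, 0, 0, 1, 1).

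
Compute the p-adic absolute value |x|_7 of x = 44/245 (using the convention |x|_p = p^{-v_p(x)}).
|44/245|_7 = 49

Step 1 — compute v_7(x) by factoring powers of 7 out of the numerator and denominator: v_7(44/245) = -2. Step 2 — apply |x|_p = p^{-v_p(x)} = 7^{2} = 49.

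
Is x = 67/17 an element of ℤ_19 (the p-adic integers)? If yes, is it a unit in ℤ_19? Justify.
x ∈ ℤ_19^× (unit); v_19(x) = 0

ℤ_19 = {x ∈ ℚ_19 : v_19(x) ≥ 0} and ℤ_19^× = {x ∈ ℤ_19 : v_19(x) = 0}. Here v_19(67/17) = v_19(num) − v_19(den) = 0; compare against these criteria.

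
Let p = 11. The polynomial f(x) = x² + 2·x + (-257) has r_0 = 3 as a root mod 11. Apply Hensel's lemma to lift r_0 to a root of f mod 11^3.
r_2 = 366 (mod 1331)

Hensel: r_{i+1} = r_i − f(r_i)·(f′(r_i))^{-1} mod 11^{i+2}, f′(x) = 2x + 2. Iterate:
  r_0 = 3 (mod 11)
  r_1 = 3 (mod 121)
  r_2 = 366 (mod 1331)
Final: r = 366 satisfies f(r) ≡ 0 mod 11^3.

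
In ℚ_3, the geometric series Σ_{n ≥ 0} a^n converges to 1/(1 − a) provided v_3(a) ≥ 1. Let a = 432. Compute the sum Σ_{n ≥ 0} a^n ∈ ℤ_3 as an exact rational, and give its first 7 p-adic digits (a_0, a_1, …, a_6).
Σ a^n = 1/(1 − a) = -1/431;  first 7 digits = (1, 0, 0, 1, 2, 1, 1)

v_3(a) = 3 ≥ 1, so the series converges in ℤ_3 to 1/(1 − a) = 1/(1 − 432) = -1/431. Expand this rational in ℤ_3: compute digits iteratively via d_i = x_i mod 3, x_{i+1} = (x_i − d_i)/3. The first 7 digits are (1, 0, 0, 1, 2, 1, 1).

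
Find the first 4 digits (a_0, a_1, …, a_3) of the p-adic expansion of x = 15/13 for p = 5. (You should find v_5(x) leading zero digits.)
(a_0, …, a_3) = (0, 1, 1, 4)

v_5(15/13) = 1, so a_0 = ... = a_0 = 0. Factor out: x = 5^1 · u with u = 3/13 a unit in ℤ_5. Expand u iteratively via a_{v+i} = u_i mod 5, u_{i+1} = (u_i − a_{v+i})/5:
  u_0 = 3/13;  a_1 = 1;  u_1 = (u_0 − 1)/5 = -2/13
  u_1 = -2/13;  a_2 = 1;  u_2 = (u_1 − 1)/5 = -3/13
  u_2 = -3/13;  a_3 = 4;  u_3 = (u_2 − 4)/5 = -11/13
Digits: (0, 1, 1, 4).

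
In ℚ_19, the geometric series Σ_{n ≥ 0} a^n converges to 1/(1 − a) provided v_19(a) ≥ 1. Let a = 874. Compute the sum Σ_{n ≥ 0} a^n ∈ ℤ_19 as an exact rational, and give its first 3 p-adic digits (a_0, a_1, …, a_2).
Σ a^n = 1/(1 − a) = -1/873;  first 3 digits = (1, 8, 9)

v_19(a) = 1 ≥ 1, so the series converges in ℤ_19 to 1/(1 − a) = 1/(1 − 874) = -1/873. Expand this rational in ℤ_19: compute digits iteratively via d_i = x_i mod 19, x_{i+1} = (x_i − d_i)/19. The first 3 digits are (1, 8, 9).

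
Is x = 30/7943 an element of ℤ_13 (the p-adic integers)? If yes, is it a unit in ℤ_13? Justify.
x ∉ ℤ_13 (v_13(x) = -2 < 0)

ℤ_13 = {x ∈ ℚ_13 : v_13(x) ≥ 0} and ℤ_13^× = {x ∈ ℤ_13 : v_13(x) = 0}. Here v_13(30/7943) = v_13(num) − v_13(den) = -2; compare against these criteria.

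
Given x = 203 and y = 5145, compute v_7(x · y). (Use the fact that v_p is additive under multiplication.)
v_7(1044435) = 4

v_p(x) = 1 (factor: 203 = 7^1 · 29); v_p(y) = 3 (factor: 5145 = 7^3 · 15). Additivity: v_p(xy) = v_p(x) + v_p(y) = 1 + 3 = 4. (Direct check: xy = 1044435 = 7^4 · (435).)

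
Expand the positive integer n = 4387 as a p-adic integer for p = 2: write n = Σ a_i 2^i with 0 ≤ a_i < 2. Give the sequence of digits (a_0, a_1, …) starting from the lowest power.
(a_0, a_1, …) = (1, 1, 0, 0, 0, 1, 0, 0, 1, 0, 0, 0, 1)

Repeated division by 2 gives the digits low-to-high: 4387 = 1 + 1·2^1 + 1·2^5 + 1·2^8 + 1·2^12. Digit sequence: (1, 1, 0, 0, 0, 1, 0, 0, 1, 0, 0, 0, 1).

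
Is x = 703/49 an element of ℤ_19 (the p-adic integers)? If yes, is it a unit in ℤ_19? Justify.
x ∈ ℤ_19 but not a unit; v_19(x) = 1 > 0

ℤ_19 = {x ∈ ℚ_19 : v_19(x) ≥ 0} and ℤ_19^× = {x ∈ ℤ_19 : v_19(x) = 0}. Here v_19(703/49) = v_19(num) − v_19(den) = 1; compare against these criteria.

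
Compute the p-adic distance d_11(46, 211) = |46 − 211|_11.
d_11(46, 211) = 1/11

Step 1 — x − y = 46 − 211 = -165. Step 2 — v_11(-165) = 1 (factor: -165 = −(11^1 · 15); the sign does not affect v_p). Step 3 — |x − y|_11 = 11^{-1} = 1/11.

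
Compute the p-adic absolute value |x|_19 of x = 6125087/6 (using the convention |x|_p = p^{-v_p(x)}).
|6125087/6|_19 = 1/130321

Step 1 — compute v_19(x) by factoring powers of 19 out of the numerator and denominator: v_19(6125087/6) = 4. Step 2 — apply |x|_p = p^{-v_p(x)} = 19^{-4} = 1/130321.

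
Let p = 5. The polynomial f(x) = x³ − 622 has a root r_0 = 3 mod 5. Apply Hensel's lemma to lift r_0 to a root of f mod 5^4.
r_3 = 413 (mod 625)

Hensel: r_{i+1} = r_i − f(r_i)/f′(r_i) mod 5^{i+2}, where f′(x) = 3x². Iterate:
  r_0 = 3 (mod 5)
  r_1 = 13 (mod 25)
  r_2 = 38 (mod 125)
  r_3 = 413 (mod 625)
Final: r = 413 with f(r) ≡ 0 mod 5^4.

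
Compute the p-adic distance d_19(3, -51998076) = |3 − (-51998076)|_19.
d_19(3, -51998076) = 1/2476099

Step 1 — x − y = 3 − (-51998076) = 51998079. Step 2 — v_19(51998079) = 5 (factor: 51998079 = (19^5 · 21); the sign does not affect v_p). Step 3 — |x − y|_19 = 19^{-5} = 1/2476099.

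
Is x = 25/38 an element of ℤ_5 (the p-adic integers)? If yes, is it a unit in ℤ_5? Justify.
x ∈ ℤ_5 but not a unit; v_5(x) = 2 > 0

ℤ_5 = {x ∈ ℚ_5 : v_5(x) ≥ 0} and ℤ_5^× = {x ∈ ℤ_5 : v_5(x) = 0}. Here v_5(25/38) = v_5(num) − v_5(den) = 2; compare against these criteria.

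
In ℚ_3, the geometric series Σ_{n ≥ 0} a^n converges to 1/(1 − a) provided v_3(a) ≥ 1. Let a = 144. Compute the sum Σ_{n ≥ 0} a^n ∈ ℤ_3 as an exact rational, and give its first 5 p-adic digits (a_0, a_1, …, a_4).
Σ a^n = 1/(1 − a) = -1/143;  first 5 digits = (1, 0, 1, 2, 2)

v_3(a) = 2 ≥ 1, so the series converges in ℤ_3 to 1/(1 − a) = 1/(1 − 144) = -1/143. Expand this rational in ℤ_3: compute digits iteratively via d_i = x_i mod 3, x_{i+1} = (x_i − d_i)/3. The first 5 digits are (1, 0, 1, 2, 2).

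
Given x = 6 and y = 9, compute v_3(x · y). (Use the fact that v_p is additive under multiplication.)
v_3(54) = 3

v_p(x) = 1 (factor: 6 = 3^1 · 2); v_p(y) = 2 (factor: 9 = 3^2 · 1). Additivity: v_p(xy) = v_p(x) + v_p(y) = 1 + 2 = 3. (Direct check: xy = 54 = 3^3 · (2).)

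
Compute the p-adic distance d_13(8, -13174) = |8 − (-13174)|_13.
d_13(8, -13174) = 1/2197

Step 1 — x − y = 8 − (-13174) = 13182. Step 2 — v_13(13182) = 3 (factor: 13182 = (13^3 · 6); the sign does not affect v_p). Step 3 — |x − y|_13 = 13^{-3} = 1/2197.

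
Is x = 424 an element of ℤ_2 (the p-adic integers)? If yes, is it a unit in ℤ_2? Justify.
x ∈ ℤ_2 but not a unit; v_2(x) = 3 > 0

ℤ_2 = {x ∈ ℚ_2 : v_2(x) ≥ 0} and ℤ_2^× = {x ∈ ℤ_2 : v_2(x) = 0}. Here v_2(424) = v_2(num) − v_2(den) = 3; compare against these criteria.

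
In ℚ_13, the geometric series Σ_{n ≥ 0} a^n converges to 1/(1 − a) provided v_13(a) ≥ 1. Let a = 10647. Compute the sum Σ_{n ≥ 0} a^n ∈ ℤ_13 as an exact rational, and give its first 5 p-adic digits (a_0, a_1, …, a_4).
Σ a^n = 1/(1 − a) = -1/10646;  first 5 digits = (1, 0, 11, 4, 4)

v_13(a) = 2 ≥ 1, so the series converges in ℤ_13 to 1/(1 − a) = 1/(1 − 10647) = -1/10646. Expand this rational in ℤ_13: compute digits iteratively via d_i = x_i mod 13, x_{i+1} = (x_i − d_i)/13. The first 5 digits are (1, 0, 11, 4, 4).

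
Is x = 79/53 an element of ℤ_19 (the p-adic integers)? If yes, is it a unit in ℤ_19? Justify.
x ∈ ℤ_19^× (unit); v_19(x) = 0

ℤ_19 = {x ∈ ℚ_19 : v_19(x) ≥ 0} and ℤ_19^× = {x ∈ ℤ_19 : v_19(x) = 0}. Here v_19(79/53) = v_19(num) − v_19(den) = 0; compare against these criteria.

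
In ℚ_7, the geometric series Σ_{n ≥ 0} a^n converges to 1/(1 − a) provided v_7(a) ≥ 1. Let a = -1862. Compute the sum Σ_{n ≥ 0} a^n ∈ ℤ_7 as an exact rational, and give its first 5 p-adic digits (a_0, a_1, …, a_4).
Σ a^n = 1/(1 − a) = 1/1863;  first 5 digits = (1, 0, 4, 1, 1)

v_7(a) = 2 ≥ 1, so the series converges in ℤ_7 to 1/(1 − a) = 1/(1 − (-1862)) = 1/1863. Expand this rational in ℤ_7: compute digits iteratively via d_i = x_i mod 7, x_{i+1} = (x_i − d_i)/7. The first 5 digits are (1, 0, 4, 1, 1).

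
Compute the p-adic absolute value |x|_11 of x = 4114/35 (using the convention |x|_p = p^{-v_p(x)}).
|4114/35|_11 = 1/121

Step 1 — compute v_11(x) by factoring powers of 11 out of the numerator and denominator: v_11(4114/35) = 2. Step 2 — apply |x|_p = p^{-v_p(x)} = 11^{-2} = 1/121.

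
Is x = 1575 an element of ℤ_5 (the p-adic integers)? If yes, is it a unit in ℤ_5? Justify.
x ∈ ℤ_5 but not a unit; v_5(x) = 2 > 0

ℤ_5 = {x ∈ ℚ_5 : v_5(x) ≥ 0} and ℤ_5^× = {x ∈ ℤ_5 : v_5(x) = 0}. Here v_5(1575) = v_5(num) − v_5(den) = 2; compare against these criteria.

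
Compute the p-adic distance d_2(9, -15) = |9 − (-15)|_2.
d_2(9, -15) = 1/8

Step 1 — x − y = 9 − (-15) = 24. Step 2 — v_2(24) = 3 (factor: 24 = (2^3 · 3); the sign does not affect v_p). Step 3 — |x − y|_2 = 2^{-3} = 1/8.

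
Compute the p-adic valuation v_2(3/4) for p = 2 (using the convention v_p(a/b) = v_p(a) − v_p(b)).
v_2(3/4) = -2

Factor powers of 2 from the numerator and denominator of the reduced fraction: 3 = 2^0 · 3 and 4 = 2^2 · 1. Apply v_p(a/b) = v_p(a) − v_p(b): v_2(3/4) = 0 − 2 = -2.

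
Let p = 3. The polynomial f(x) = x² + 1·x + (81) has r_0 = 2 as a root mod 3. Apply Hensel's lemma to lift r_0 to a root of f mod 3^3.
r_2 = 26 (mod 27)

Hensel: r_{i+1} = r_i − f(r_i)·(f′(r_i))^{-1} mod 3^{i+2}, f′(x) = 2x + 1. Iterate:
  r_0 = 2 (mod 3)
  r_1 = 8 (mod 9)
  r_2 = 26 (mod 27)
Final: r = 26 satisfies f(r) ≡ 0 mod 3^3.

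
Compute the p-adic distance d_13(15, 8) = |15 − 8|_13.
d_13(15, 8) = 1

Step 1 — x − y = 15 − 8 = 7. Step 2 — v_13(7) = 0 (factor: 7 = (13^0 · 7); the sign does not affect v_p). Step 3 — |x − y|_13 = 13^{0} = 1.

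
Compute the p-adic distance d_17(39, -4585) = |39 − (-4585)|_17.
d_17(39, -4585) = 1/289

Step 1 — x − y = 39 − (-4585) = 4624. Step 2 — v_17(4624) = 2 (factor: 4624 = (17^2 · 16); the sign does not affect v_p). Step 3 — |x − y|_17 = 17^{-2} = 1/289.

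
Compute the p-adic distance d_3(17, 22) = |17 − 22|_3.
d_3(17, 22) = 1

Step 1 — x − y = 17 − 22 = -5. Step 2 — v_3(-5) = 0 (factor: -5 = −(3^0 · 5); the sign does not affect v_p). Step 3 — |x − y|_3 = 3^{0} = 1.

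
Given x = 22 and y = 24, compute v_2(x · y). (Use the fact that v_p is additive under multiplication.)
v_2(528) = 4

v_p(x) = 1 (factor: 22 = 2^1 · 11); v_p(y) = 3 (factor: 24 = 2^3 · 3). Additivity: v_p(xy) = v_p(x) + v_p(y) = 1 + 3 = 4. (Direct check: xy = 528 = 2^4 · (33).)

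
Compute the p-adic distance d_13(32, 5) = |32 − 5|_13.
d_13(32, 5) = 1

Step 1 — x − y = 32 − 5 = 27. Step 2 — v_13(27) = 0 (factor: 27 = (13^0 · 27); the sign does not affect v_p). Step 3 — |x − y|_13 = 13^{0} = 1.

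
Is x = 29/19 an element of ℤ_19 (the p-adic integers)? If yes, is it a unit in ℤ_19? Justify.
x ∉ ℤ_19 (v_19(x) = -1 < 0)

ℤ_19 = {x ∈ ℚ_19 : v_19(x) ≥ 0} and ℤ_19^× = {x ∈ ℤ_19 : v_19(x) = 0}. Here v_19(29/19) = v_19(num) − v_19(den) = -1; compare against these criteria.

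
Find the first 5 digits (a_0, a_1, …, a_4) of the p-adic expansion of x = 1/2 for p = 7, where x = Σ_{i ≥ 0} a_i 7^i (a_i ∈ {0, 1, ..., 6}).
(a_0, …, a_4) = (4, 3, 3, 3, 3)

v_7(1/2) = 0 (numerator and denominator both coprime to 7), so x ∈ ℤ_7^×. Compute digits iteratively via a_i = x_i mod 7, x_{i+1} = (x_i − a_i)/7, with x_0 = x:
  x_0 = 1/2;  a_0 = 4;  x_1 = (x_0 − 4)/7 = -1/2
  x_1 = -1/2;  a_1 = 3;  x_2 = (x_1 − 3)/7 = -1/2
  x_2 = -1/2;  a_2 = 3;  x_3 = (x_2 − 3)/7 = -1/2
  x_3 = -1/2;  a_3 = 3;  x_4 = (x_3 − 3)/7 = -1/2
  x_4 = -1/2;  a_4 = 3;  x_5 = (x_4 − 3)/7 = -1/2
Digits: (4, 3, 3, 3, 3).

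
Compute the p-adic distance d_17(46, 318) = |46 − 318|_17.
d_17(46, 318) = 1/17

Step 1 — x − y = 46 − 318 = -272. Step 2 — v_17(-272) = 1 (factor: -272 = −(17^1 · 16); the sign does not affect v_p). Step 3 — |x − y|_17 = 17^{-1} = 1/17.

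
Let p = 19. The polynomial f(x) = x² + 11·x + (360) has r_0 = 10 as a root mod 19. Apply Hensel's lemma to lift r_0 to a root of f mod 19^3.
r_2 = 6280 (mod 6859)

Hensel: r_{i+1} = r_i − f(r_i)·(f′(r_i))^{-1} mod 19^{i+2}, f′(x) = 2x + 11. Iterate:
  r_0 = 10 (mod 19)
  r_1 = 143 (mod 361)
  r_2 = 6280 (mod 6859)
Final: r = 6280 satisfies f(r) ≡ 0 mod 19^3.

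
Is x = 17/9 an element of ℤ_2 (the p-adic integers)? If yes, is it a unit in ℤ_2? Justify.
x ∈ ℤ_2^× (unit); v_2(x) = 0

ℤ_2 = {x ∈ ℚ_2 : v_2(x) ≥ 0} and ℤ_2^× = {x ∈ ℤ_2 : v_2(x) = 0}. Here v_2(17/9) = v_2(num) − v_2(den) = 0; compare against these criteria.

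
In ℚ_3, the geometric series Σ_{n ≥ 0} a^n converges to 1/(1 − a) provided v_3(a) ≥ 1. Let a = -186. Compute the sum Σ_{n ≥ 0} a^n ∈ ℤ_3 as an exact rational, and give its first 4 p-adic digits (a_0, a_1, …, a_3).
Σ a^n = 1/(1 − a) = 1/187;  first 4 digits = (1, 1, 1, 0)

v_3(a) = 1 ≥ 1, so the series converges in ℤ_3 to 1/(1 − a) = 1/(1 − (-186)) = 1/187. Expand this rational in ℤ_3: compute digits iteratively via d_i = x_i mod 3, x_{i+1} = (x_i − d_i)/3. The first 4 digits are (1, 1, 1, 0).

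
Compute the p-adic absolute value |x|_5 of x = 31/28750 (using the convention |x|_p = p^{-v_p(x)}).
|31/28750|_5 = 625

Step 1 — compute v_5(x) by factoring powers of 5 out of the numerator and denominator: v_5(31/28750) = -4. Step 2 — apply |x|_p = p^{-v_p(x)} = 5^{4} = 625.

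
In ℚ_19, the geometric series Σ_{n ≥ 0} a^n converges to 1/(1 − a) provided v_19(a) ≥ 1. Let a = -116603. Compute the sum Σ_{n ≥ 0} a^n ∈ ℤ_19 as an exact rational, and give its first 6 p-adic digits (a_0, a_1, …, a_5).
Σ a^n = 1/(1 − a) = 1/116604;  first 6 digits = (1, 0, 0, 2, 18, 18)

v_19(a) = 3 ≥ 1, so the series converges in ℤ_19 to 1/(1 − a) = 1/(1 − (-116603)) = 1/116604. Expand this rational in ℤ_19: compute digits iteratively via d_i = x_i mod 19, x_{i+1} = (x_i − d_i)/19. The first 6 digits are (1, 0, 0, 2, 18, 18).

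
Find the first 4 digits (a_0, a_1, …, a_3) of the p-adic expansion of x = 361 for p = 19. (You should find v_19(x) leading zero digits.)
(a_0, …, a_3) = (0, 0, 1, 0)

v_19(361) = 2, so a_0 = ... = a_1 = 0. Factor out: x = 19^2 · u with u = 1 a unit in ℤ_19. Expand u iteratively via a_{v+i} = u_i mod 19, u_{i+1} = (u_i − a_{v+i})/19:
  u_0 = 1;  a_2 = 1;  u_1 = (u_0 − 1)/19 = 0
  u_1 = 0;  a_3 = 0;  u_2 = (u_1 − 0)/19 = 0
Digits: (0, 0, 1, 0).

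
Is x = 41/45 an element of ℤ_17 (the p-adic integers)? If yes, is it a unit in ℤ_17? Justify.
x ∈ ℤ_17^× (unit); v_17(x) = 0

ℤ_17 = {x ∈ ℚ_17 : v_17(x) ≥ 0} and ℤ_17^× = {x ∈ ℤ_17 : v_17(x) = 0}. Here v_17(41/45) = v_17(num) − v_17(den) = 0; compare against these criteria.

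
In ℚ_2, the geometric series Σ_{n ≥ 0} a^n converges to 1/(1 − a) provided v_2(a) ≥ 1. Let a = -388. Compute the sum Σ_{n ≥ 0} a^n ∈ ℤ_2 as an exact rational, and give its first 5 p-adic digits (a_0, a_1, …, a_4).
Σ a^n = 1/(1 − a) = 1/389;  first 5 digits = (1, 0, 1, 1, 0)

v_2(a) = 2 ≥ 1, so the series converges in ℤ_2 to 1/(1 − a) = 1/(1 − (-388)) = 1/389. Expand this rational in ℤ_2: compute digits iteratively via d_i = x_i mod 2, x_{i+1} = (x_i − d_i)/2. The first 5 digits are (1, 0, 1, 1, 0).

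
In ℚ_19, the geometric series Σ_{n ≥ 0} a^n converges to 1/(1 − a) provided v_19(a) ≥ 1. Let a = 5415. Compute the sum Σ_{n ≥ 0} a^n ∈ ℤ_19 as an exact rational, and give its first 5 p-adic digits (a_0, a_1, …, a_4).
Σ a^n = 1/(1 − a) = -1/5414;  first 5 digits = (1, 0, 15, 0, 16)

v_19(a) = 2 ≥ 1, so the series converges in ℤ_19 to 1/(1 − a) = 1/(1 − 5415) = -1/5414. Expand this rational in ℤ_19: compute digits iteratively via d_i = x_i mod 19, x_{i+1} = (x_i − d_i)/19. The first 5 digits are (1, 0, 15, 0, 16).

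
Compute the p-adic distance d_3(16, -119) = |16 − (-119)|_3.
d_3(16, -119) = 1/27

Step 1 — x − y = 16 − (-119) = 135. Step 2 — v_3(135) = 3 (factor: 135 = (3^3 · 5); the sign does not affect v_p). Step 3 — |x − y|_3 = 3^{-3} = 1/27.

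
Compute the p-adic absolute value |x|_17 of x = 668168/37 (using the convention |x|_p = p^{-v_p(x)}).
|668168/37|_17 = 1/83521

Step 1 — compute v_17(x) by factoring powers of 17 out of the numerator and denominator: v_17(668168/37) = 4. Step 2 — apply |x|_p = p^{-v_p(x)} = 17^{-4} = 1/83521.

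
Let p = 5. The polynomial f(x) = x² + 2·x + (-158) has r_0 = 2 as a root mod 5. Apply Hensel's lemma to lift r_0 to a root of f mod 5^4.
r_3 = 27 (mod 625)

Hensel: r_{i+1} = r_i − f(r_i)·(f′(r_i))^{-1} mod 5^{i+2}, f′(x) = 2x + 2. Iterate:
  r_0 = 2 (mod 5)
  r_1 = 2 (mod 25)
  r_2 = 27 (mod 125)
  r_3 = 27 (mod 625)
Final: r = 27 satisfies f(r) ≡ 0 mod 5^4.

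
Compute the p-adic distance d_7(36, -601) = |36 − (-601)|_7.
d_7(36, -601) = 1/49

Step 1 — x − y = 36 − (-601) = 637. Step 2 — v_7(637) = 2 (factor: 637 = (7^2 · 13); the sign does not affect v_p). Step 3 — |x − y|_7 = 7^{-2} = 1/49.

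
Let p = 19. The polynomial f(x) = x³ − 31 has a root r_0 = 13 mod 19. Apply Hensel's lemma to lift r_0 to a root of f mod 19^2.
r_1 = 13 (mod 361)

Hensel: r_{i+1} = r_i − f(r_i)/f′(r_i) mod 19^{i+2}, where f′(x) = 3x². Iterate:
  r_0 = 13 (mod 19)
  r_1 = 13 (mod 361)
Final: r = 13 with f(r) ≡ 0 mod 19^2.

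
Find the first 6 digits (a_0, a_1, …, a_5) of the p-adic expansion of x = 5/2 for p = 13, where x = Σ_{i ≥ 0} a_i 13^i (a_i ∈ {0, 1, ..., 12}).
(a_0, …, a_5) = (9, 6, 6, 6, 6, 6)

v_13(5/2) = 0 (numerator and denominator both coprime to 13), so x ∈ ℤ_13^×. Compute digits iteratively via a_i = x_i mod 13, x_{i+1} = (x_i − a_i)/13, with x_0 = x:
  x_0 = 5/2;  a_0 = 9;  x_1 = (x_0 − 9)/13 = -1/2
  x_1 = -1/2;  a_1 = 6;  x_2 = (x_1 − 6)/13 = -1/2
  x_2 = -1/2;  a_2 = 6;  x_3 = (x_2 − 6)/13 = -1/2
  x_3 = -1/2;  a_3 = 6;  x_4 = (x_3 − 6)/13 = -1/2
  x_4 = -1/2;  a_4 = 6;  x_5 = (x_4 − 6)/13 = -1/2
  x_5 = -1/2;  a_5 = 6;  x_6 = (x_5 − 6)/13 = -1/2
Digits: (9, 6, 6, 6, 6, 6).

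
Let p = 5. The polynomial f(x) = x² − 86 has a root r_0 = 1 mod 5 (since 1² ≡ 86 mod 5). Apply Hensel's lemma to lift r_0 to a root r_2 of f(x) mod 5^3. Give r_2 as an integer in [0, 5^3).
r_2 = 31 (mod 125)

Hensel's recurrence: r_{i+1} = r_i − f(r_i)·(f′(r_i))^{-1} mod 5^{i+2}, with f′(x) = 2x. Iterate:
  r_0 = 1 (mod 5)
  r_1 = 6 (mod 25)
  r_2 = 31 (mod 125)
Final: r_2 = 31, and one checks f(r_2) ≡ 0 mod 5^3.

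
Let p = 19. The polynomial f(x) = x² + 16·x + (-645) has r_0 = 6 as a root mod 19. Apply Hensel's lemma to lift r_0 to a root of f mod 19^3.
r_2 = 1868 (mod 6859)

Hensel: r_{i+1} = r_i − f(r_i)·(f′(r_i))^{-1} mod 19^{i+2}, f′(x) = 2x + 16. Iterate:
  r_0 = 6 (mod 19)
  r_1 = 63 (mod 361)
  r_2 = 1868 (mod 6859)
Final: r = 1868 satisfies f(r) ≡ 0 mod 19^3.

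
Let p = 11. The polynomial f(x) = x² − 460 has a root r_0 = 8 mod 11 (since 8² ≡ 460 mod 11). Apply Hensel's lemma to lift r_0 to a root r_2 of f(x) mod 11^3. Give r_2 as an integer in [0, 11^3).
r_2 = 426 (mod 1331)

Hensel's recurrence: r_{i+1} = r_i − f(r_i)·(f′(r_i))^{-1} mod 11^{i+2}, with f′(x) = 2x. Iterate:
  r_0 = 8 (mod 11)
  r_1 = 63 (mod 121)
  r_2 = 426 (mod 1331)
Final: r_2 = 426, and one checks f(r_2) ≡ 0 mod 11^3.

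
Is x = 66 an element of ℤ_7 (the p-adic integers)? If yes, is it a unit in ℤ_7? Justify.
x ∈ ℤ_7^× (unit); v_7(x) = 0

ℤ_7 = {x ∈ ℚ_7 : v_7(x) ≥ 0} and ℤ_7^× = {x ∈ ℤ_7 : v_7(x) = 0}. Here v_7(66) = v_7(num) − v_7(den) = 0; compare against these criteria.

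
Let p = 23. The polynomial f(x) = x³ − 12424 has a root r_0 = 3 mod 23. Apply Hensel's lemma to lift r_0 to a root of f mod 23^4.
r_3 = 166431 (mod 279841)

Hensel: r_{i+1} = r_i − f(r_i)/f′(r_i) mod 23^{i+2}, where f′(x) = 3x². Iterate:
  r_0 = 3 (mod 23)
  r_1 = 325 (mod 529)
  r_2 = 8260 (mod 12167)
  r_3 = 166431 (mod 279841)
Final: r = 166431 with f(r) ≡ 0 mod 23^4.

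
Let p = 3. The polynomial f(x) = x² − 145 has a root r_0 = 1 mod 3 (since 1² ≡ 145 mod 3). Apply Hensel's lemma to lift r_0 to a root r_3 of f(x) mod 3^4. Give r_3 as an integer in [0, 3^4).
r_3 = 73 (mod 81)

Hensel's recurrence: r_{i+1} = r_i − f(r_i)·(f′(r_i))^{-1} mod 3^{i+2}, with f′(x) = 2x. Iterate:
  r_0 = 1 (mod 3)
  r_1 = 1 (mod 9)
  r_2 = 19 (mod 27)
  r_3 = 73 (mod 81)
Final: r_3 = 73, and one checks f(r_3) ≡ 0 mod 3^4.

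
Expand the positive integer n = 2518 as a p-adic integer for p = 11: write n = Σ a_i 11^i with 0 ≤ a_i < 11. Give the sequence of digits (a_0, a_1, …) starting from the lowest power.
(a_0, a_1, …) = (10, 8, 9, 1)

Repeated division by 11 gives the digits low-to-high: 2518 = 10 + 8·11^1 + 9·11^2 + 1·11^3. Digit sequence: (10, 8, 9, 1).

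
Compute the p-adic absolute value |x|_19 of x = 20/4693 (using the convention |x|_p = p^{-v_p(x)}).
|20/4693|_19 = 361

Step 1 — compute v_19(x) by factoring powers of 19 out of the numerator and denominator: v_19(20/4693) = -2. Step 2 — apply |x|_p = p^{-v_p(x)} = 19^{2} = 361.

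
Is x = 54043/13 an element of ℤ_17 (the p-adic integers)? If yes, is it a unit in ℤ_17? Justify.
x ∈ ℤ_17 but not a unit; v_17(x) = 3 > 0

ℤ_17 = {x ∈ ℚ_17 : v_17(x) ≥ 0} and ℤ_17^× = {x ∈ ℤ_17 : v_17(x) = 0}. Here v_17(54043/13) = v_17(num) − v_17(den) = 3; compare against these criteria.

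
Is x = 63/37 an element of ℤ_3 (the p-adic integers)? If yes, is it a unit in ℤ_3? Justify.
x ∈ ℤ_3 but not a unit; v_3(x) = 2 > 0

ℤ_3 = {x ∈ ℚ_3 : v_3(x) ≥ 0} and ℤ_3^× = {x ∈ ℤ_3 : v_3(x) = 0}. Here v_3(63/37) = v_3(num) − v_3(den) = 2; compare against these criteria.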